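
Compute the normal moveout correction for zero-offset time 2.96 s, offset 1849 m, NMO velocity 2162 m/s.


x/Vnmo = 1849/2162 = 0.855227
(x/Vnmo)^2 = 0.731413
t0^2 = 8.7616
sqrt(8.7616 + 0.731413) = 3.081073
dt = 3.081073 - 2.96 = 0.121073

0.121073


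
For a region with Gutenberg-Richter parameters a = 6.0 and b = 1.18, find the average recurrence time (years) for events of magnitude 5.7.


log10(N) = 6.0 - 1.18*5.7 = -0.726
N = 10^-0.726 = 0.187932
T = 1/N = 1/0.187932 = 5.3211 years

5.3211


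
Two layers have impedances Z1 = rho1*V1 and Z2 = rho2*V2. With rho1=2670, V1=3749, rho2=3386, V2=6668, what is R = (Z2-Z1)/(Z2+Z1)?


Z1 = 2670 * 3749 = 10009830
Z2 = 3386 * 6668 = 22577848
R = (22577848 - 10009830) / (22577848 + 10009830) = 12568018 / 32587678 = 0.3857

0.3857


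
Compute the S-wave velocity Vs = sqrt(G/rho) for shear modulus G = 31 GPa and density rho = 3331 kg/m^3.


Convert G to Pa: G = 31e9 Pa
Compute G/rho = 31e9 / 3331 = 9306514.5602
Vs = sqrt(9306514.5602) = 3050.66 m/s

3050.66


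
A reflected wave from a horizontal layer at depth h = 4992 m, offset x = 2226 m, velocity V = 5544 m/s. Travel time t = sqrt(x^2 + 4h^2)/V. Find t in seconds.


x^2 + 4h^2 = 2226^2 + 4*4992^2 = 4955076 + 99680256 = 104635332
sqrt(104635332) = 10229.1413
t = 10229.1413 / 5544 = 1.8451 s

1.8451


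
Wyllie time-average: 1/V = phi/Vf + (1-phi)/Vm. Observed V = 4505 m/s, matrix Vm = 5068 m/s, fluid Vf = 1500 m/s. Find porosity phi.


1/V - 1/Vm = 1/4505 - 1/5068 = 2.466e-05
1/Vf - 1/Vm = 1/1500 - 1/5068 = 0.00046935
phi = 2.466e-05 / 0.00046935 = 0.0525

0.0525


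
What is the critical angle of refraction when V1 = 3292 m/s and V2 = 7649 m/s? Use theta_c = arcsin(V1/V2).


V1/V2 = 3292/7649 = 0.430383
theta_c = arcsin(0.430383) = 25.4919 degrees

25.4919


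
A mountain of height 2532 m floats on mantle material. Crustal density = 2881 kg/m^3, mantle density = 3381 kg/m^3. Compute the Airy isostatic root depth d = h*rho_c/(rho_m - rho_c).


rho_m - rho_c = 3381 - 2881 = 500
d = 2532 * 2881 / 500
= 7294692 / 500
= 14589.38 m

14589.38


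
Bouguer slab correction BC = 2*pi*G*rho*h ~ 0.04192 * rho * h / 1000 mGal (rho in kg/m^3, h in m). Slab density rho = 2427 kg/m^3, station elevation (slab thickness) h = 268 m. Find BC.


BC = 0.04192 * rho * h / 1000
= 0.04192 * 2427 * 268 / 1000
= 27.2663 mGal

27.2663


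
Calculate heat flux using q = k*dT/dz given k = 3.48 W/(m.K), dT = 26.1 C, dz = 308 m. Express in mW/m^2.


q = k * dT / dz * 1000
= 3.48 * 26.1 / 308 * 1000
= 0.294896 * 1000
= 294.8961 mW/m^2

294.8961


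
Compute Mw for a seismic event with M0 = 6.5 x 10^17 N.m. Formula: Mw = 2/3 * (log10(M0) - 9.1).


log10(M0) = log10(6.5 x 10^17) = 17.8129
Mw = 2/3 * (17.8129 - 9.1)
= 2/3 * 8.7129
= 5.81

5.81


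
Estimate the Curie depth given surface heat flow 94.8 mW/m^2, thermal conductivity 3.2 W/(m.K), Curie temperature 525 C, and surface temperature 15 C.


T_Curie - T_surf = 525 - 15 = 510 C
Convert q to W/m^2: 94.8 mW/m^2 = 0.0948 W/m^2
d = 510 * 3.2 / 0.0948 = 17215.19 m

17215.19


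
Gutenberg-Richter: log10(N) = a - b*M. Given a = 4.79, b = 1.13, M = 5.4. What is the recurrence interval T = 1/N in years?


log10(N) = 4.79 - 1.13*5.4 = -1.312
N = 10^-1.312 = 0.048753
T = 1/N = 1/0.048753 = 20.5116 years

20.5116


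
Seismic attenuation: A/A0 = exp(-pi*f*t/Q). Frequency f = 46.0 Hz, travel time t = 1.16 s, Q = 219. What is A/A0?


pi*f*t/Q = pi*46.0*1.16/219 = 0.765458
A/A0 = exp(-0.765458) = 0.465121

0.465121


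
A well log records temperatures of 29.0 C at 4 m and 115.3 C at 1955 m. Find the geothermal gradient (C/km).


dT = 115.3 - 29.0 = 86.3 C
dz = 1955 - 4 = 1951 m
gradient = dT/dz * 1000 = 86.3/1951 * 1000 = 44.2337 C/km

44.2337


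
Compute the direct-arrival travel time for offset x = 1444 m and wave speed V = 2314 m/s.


t = x / V
= 1444 / 2314
= 0.624 s

0.624


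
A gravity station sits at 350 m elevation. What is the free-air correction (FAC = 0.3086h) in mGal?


FAC = 0.3086 * h
= 0.3086 * 350
= 108.01 mGal

108.01


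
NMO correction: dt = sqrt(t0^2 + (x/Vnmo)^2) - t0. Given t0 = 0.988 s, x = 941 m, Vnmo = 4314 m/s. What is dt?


x/Vnmo = 941/4314 = 0.218127
(x/Vnmo)^2 = 0.047579
t0^2 = 0.976144
sqrt(0.976144 + 0.047579) = 1.011792
dt = 1.011792 - 0.988 = 0.023792

0.023792


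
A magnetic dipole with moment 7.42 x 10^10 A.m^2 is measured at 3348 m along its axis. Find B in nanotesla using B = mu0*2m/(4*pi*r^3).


m = 7.42 x 10^10 = 74200000000 A.m^2
2m = 148400000000 A.m^2
r^3 = 3348^3 = 37528080192
B = (4pi*10^-7) * 148400000000 / (4*pi * 37528080192) * 1e9
= 186484.939917 / 471591764138.06 * 1e9
= 395.4372 nT

395.4372


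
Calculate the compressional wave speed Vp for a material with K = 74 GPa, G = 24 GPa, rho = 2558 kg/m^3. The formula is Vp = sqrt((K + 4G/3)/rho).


First compute the effective modulus:
K + 4G/3 = 74e9 + 4*24e9/3 = 106000000000.0 Pa
Then divide by density:
106000000000.0 / 2558 = 41438623.9249 Pa/(kg/m^3)
Take the square root:
Vp = sqrt(41438623.9249) = 6437.28 m/s

6437.28


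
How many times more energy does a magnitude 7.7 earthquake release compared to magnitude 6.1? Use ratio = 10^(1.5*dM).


M2 - M1 = 7.7 - 6.1 = 1.6
1.5 * 1.6 = 2.4
ratio = 10^2.4 = 251.19

251.19


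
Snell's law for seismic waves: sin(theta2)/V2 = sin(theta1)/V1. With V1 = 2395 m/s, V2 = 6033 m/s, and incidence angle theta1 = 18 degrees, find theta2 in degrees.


sin(theta1) = sin(18 deg) = 0.309017
sin(theta2) = V2/V1 * sin(theta1) = 6033/2395 * 0.309017 = 0.778413
theta2 = arcsin(0.778413) = 51.1155 degrees

51.1155


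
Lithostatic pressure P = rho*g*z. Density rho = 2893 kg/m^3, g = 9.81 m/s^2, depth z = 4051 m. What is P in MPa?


P = rho * g * z / 1e6
= 2893 * 9.81 * 4051 / 1e6
= 114968716.83 / 1e6
= 114.9687 MPa

114.9687


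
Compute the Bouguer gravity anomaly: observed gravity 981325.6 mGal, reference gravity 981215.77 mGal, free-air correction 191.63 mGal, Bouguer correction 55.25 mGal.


BA = g_obs - g_ref + FAC - BC
= 981325.6 - 981215.77 + 191.63 - 55.25
= 246.21 mGal

246.21


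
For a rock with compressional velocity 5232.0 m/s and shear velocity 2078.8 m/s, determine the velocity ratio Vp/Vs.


Vp/Vs = 5232.0 / 2078.8
= 2.5168

2.5168


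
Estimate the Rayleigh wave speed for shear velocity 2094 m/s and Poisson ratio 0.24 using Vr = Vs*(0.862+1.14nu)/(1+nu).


Numerator factor = 0.862 + 1.14*0.24 = 1.1356
Denominator = 1 + 0.24 = 1.24
Vr = 2094 * 1.1356 / 1.24 = 1917.7 m/s

1917.7


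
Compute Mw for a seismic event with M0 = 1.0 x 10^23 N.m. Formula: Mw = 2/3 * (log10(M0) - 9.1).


log10(M0) = log10(1.0 x 10^23) = 23.0
Mw = 2/3 * (23.0 - 9.1)
= 2/3 * 13.9
= 9.27

9.27


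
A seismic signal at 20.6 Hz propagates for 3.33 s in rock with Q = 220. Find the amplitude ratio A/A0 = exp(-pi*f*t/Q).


pi*f*t/Q = pi*20.6*3.33/220 = 0.979577
A/A0 = exp(-0.979577) = 0.37547

0.37547


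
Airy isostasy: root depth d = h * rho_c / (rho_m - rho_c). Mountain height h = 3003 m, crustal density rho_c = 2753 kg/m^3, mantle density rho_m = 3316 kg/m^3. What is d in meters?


rho_m - rho_c = 3316 - 2753 = 563
d = 3003 * 2753 / 563
= 8267259 / 563
= 14684.3 m

14684.3


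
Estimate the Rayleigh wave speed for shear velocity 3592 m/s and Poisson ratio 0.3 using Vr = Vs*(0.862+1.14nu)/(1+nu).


Numerator factor = 0.862 + 1.14*0.3 = 1.204
Denominator = 1 + 0.3 = 1.3
Vr = 3592 * 1.204 / 1.3 = 3326.74 m/s

3326.74


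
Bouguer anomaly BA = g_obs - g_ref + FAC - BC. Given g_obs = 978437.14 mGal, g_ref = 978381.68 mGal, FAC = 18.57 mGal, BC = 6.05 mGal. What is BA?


BA = g_obs - g_ref + FAC - BC
= 978437.14 - 978381.68 + 18.57 - 6.05
= 67.98 mGal

67.98


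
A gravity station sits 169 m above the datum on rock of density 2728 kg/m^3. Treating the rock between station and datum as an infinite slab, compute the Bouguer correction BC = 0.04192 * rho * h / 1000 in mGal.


BC = 0.04192 * rho * h / 1000
= 0.04192 * 2728 * 169 / 1000
= 19.3265 mGal

19.3265


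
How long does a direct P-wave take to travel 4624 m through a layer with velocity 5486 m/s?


t = x / V
= 4624 / 5486
= 0.8429 s

0.8429


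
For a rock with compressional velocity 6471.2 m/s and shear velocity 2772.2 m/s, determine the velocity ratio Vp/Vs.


Vp/Vs = 6471.2 / 2772.2
= 2.3343

2.3343


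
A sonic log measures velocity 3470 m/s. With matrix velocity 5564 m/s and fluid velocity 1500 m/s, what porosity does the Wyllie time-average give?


1/V - 1/Vm = 1/3470 - 1/5564 = 0.00010846
1/Vf - 1/Vm = 1/1500 - 1/5564 = 0.00048694
phi = 0.00010846 / 0.00048694 = 0.2227

0.2227


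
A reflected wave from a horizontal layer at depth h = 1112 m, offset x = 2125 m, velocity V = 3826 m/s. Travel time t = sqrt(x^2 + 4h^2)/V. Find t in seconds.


x^2 + 4h^2 = 2125^2 + 4*1112^2 = 4515625 + 4946176 = 9461801
sqrt(9461801) = 3076.0041
t = 3076.0041 / 3826 = 0.804 s

0.804


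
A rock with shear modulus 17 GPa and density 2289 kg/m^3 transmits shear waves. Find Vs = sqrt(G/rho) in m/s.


Convert G to Pa: G = 17e9 Pa
Compute G/rho = 17e9 / 2289 = 7426823.9406
Vs = sqrt(7426823.9406) = 2725.22 m/s

2725.22


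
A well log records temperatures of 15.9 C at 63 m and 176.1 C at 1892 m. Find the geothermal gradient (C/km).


dT = 176.1 - 15.9 = 160.2 C
dz = 1892 - 63 = 1829 m
gradient = dT/dz * 1000 = 160.2/1829 * 1000 = 87.5888 C/km

87.5888


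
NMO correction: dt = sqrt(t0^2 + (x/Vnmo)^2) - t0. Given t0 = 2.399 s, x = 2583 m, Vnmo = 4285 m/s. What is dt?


x/Vnmo = 2583/4285 = 0.6028
(x/Vnmo)^2 = 0.363368
t0^2 = 5.755201
sqrt(5.755201 + 0.363368) = 2.473574
dt = 2.473574 - 2.399 = 0.074574

0.074574


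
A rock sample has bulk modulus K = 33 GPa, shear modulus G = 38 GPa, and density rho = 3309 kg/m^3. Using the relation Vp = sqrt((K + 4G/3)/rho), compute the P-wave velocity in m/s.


First compute the effective modulus:
K + 4G/3 = 33e9 + 4*38e9/3 = 83666666666.67 Pa
Then divide by density:
83666666666.67 / 3309 = 25284577.4151 Pa/(kg/m^3)
Take the square root:
Vp = sqrt(25284577.4151) = 5028.38 m/s

5028.38


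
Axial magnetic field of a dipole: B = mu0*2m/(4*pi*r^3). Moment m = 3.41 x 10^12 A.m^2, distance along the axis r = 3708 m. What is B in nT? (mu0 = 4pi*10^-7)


m = 3.41 x 10^12 = 3410000000000 A.m^2
2m = 6820000000000 A.m^2
r^3 = 3708^3 = 50982270912
B = (4pi*10^-7) * 6820000000000 / (4*pi * 50982270912) * 1e9
= 8570264.758993 / 640662111041.86 * 1e9
= 13377.1993 nT

13377.1993


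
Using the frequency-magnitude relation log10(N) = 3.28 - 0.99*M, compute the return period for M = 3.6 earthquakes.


log10(N) = 3.28 - 0.99*3.6 = -0.284
N = 10^-0.284 = 0.519996
T = 1/N = 1/0.519996 = 1.9231 years

1.9231


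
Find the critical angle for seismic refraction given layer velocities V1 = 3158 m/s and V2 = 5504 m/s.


V1/V2 = 3158/5504 = 0.573765
theta_c = arcsin(0.573765) = 35.0132 degrees

35.0132


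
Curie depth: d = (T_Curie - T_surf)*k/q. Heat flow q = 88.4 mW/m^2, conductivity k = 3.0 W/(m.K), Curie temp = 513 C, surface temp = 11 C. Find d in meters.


T_Curie - T_surf = 513 - 11 = 502 C
Convert q to W/m^2: 88.4 mW/m^2 = 0.0884 W/m^2
d = 502 * 3.0 / 0.0884 = 17036.2 m

17036.2


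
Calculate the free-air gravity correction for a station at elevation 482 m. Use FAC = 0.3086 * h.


FAC = 0.3086 * h
= 0.3086 * 482
= 148.7452 mGal

148.7452


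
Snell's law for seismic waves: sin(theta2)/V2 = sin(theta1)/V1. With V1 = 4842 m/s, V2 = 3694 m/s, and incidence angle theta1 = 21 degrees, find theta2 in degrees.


sin(theta1) = sin(21 deg) = 0.358368
sin(theta2) = V2/V1 * sin(theta1) = 3694/4842 * 0.358368 = 0.273402
theta2 = arcsin(0.273402) = 15.8668 degrees

15.8668


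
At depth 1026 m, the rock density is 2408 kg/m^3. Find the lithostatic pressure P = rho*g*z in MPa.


P = rho * g * z / 1e6
= 2408 * 9.81 * 1026 / 1e6
= 24236664.48 / 1e6
= 24.2367 MPa

24.2367


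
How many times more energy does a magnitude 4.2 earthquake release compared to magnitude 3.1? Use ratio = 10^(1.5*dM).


M2 - M1 = 4.2 - 3.1 = 1.1
1.5 * 1.1 = 1.65
ratio = 10^1.65 = 44.67

44.67


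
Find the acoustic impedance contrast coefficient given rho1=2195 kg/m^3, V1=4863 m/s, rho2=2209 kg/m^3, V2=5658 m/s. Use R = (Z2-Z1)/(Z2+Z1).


Z1 = 2195 * 4863 = 10674285
Z2 = 2209 * 5658 = 12498522
R = (12498522 - 10674285) / (12498522 + 10674285) = 1824237 / 23172807 = 0.0787

0.0787


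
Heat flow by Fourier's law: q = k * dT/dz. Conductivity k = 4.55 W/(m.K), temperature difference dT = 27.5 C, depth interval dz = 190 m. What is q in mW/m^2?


q = k * dT / dz * 1000
= 4.55 * 27.5 / 190 * 1000
= 0.658553 * 1000
= 658.5526 mW/m^2

658.5526


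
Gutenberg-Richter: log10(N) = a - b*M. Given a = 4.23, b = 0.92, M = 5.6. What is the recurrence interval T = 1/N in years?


log10(N) = 4.23 - 0.92*5.6 = -0.922
N = 10^-0.922 = 0.119674
T = 1/N = 1/0.119674 = 8.356 years

8.356


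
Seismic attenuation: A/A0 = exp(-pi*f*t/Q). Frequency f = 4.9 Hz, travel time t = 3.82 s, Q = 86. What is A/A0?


pi*f*t/Q = pi*4.9*3.82/86 = 0.683771
A/A0 = exp(-0.683771) = 0.50471

0.50471


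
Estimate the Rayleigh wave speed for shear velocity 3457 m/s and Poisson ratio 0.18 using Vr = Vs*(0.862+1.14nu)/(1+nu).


Numerator factor = 0.862 + 1.14*0.18 = 1.0672
Denominator = 1 + 0.18 = 1.18
Vr = 3457 * 1.0672 / 1.18 = 3126.53 m/s

3126.53


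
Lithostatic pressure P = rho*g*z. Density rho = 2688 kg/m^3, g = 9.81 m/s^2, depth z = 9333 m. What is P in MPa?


P = rho * g * z / 1e6
= 2688 * 9.81 * 9333 / 1e6
= 246104490.24 / 1e6
= 246.1045 MPa

246.1045


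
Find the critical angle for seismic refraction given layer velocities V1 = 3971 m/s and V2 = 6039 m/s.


V1/V2 = 3971/6039 = 0.657559
theta_c = arcsin(0.657559) = 41.114 degrees

41.114


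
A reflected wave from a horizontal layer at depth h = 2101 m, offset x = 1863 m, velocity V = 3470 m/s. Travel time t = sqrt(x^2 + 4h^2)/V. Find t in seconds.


x^2 + 4h^2 = 1863^2 + 4*2101^2 = 3470769 + 17656804 = 21127573
sqrt(21127573) = 4596.474
t = 4596.474 / 3470 = 1.3246 s

1.3246


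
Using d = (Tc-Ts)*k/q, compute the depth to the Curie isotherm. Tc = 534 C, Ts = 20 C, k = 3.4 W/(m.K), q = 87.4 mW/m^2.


T_Curie - T_surf = 534 - 20 = 514 C
Convert q to W/m^2: 87.4 mW/m^2 = 0.0874 W/m^2
d = 514 * 3.4 / 0.0874 = 19995.42 m

19995.42


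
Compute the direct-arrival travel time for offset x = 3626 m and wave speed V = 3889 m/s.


t = x / V
= 3626 / 3889
= 0.9324 s

0.9324


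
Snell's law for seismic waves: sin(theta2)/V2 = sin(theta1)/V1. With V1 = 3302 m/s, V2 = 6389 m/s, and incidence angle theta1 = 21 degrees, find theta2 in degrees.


sin(theta1) = sin(21 deg) = 0.358368
sin(theta2) = V2/V1 * sin(theta1) = 6389/3302 * 0.358368 = 0.693402
theta2 = arcsin(0.693402) = 43.9 degrees

43.9


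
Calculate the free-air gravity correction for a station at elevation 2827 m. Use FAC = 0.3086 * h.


FAC = 0.3086 * h
= 0.3086 * 2827
= 872.4122 mGal

872.4122


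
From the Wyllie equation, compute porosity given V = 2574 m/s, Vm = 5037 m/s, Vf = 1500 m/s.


1/V - 1/Vm = 1/2574 - 1/5037 = 0.00018997
1/Vf - 1/Vm = 1/1500 - 1/5037 = 0.00046814
phi = 0.00018997 / 0.00046814 = 0.4058

0.4058


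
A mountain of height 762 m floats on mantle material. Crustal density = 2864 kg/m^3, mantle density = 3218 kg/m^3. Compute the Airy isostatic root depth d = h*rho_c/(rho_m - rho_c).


rho_m - rho_c = 3218 - 2864 = 354
d = 762 * 2864 / 354
= 2182368 / 354
= 6164.88 m

6164.88


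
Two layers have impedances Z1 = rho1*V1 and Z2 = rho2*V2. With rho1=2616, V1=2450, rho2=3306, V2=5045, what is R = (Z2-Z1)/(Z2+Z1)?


Z1 = 2616 * 2450 = 6409200
Z2 = 3306 * 5045 = 16678770
R = (16678770 - 6409200) / (16678770 + 6409200) = 10269570 / 23087970 = 0.4448

0.4448


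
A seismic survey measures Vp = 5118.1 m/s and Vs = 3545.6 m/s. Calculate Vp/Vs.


Vp/Vs = 5118.1 / 3545.6
= 1.4435

1.4435


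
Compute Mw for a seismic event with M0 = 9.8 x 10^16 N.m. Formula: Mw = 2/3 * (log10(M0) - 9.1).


log10(M0) = log10(9.8 x 10^16) = 16.9912
Mw = 2/3 * (16.9912 - 9.1)
= 2/3 * 7.8912
= 5.26

5.26


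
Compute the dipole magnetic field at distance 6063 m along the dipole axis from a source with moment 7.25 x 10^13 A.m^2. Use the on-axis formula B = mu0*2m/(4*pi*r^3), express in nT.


m = 7.25 x 10^13 = 72500000000000 A.m^2
2m = 145000000000000 A.m^2
r^3 = 6063^3 = 222875692047
B = (4pi*10^-7) * 145000000000000 / (4*pi * 222875692047) * 1e9
= 182212373.908208 / 2800738547194.39 * 1e9
= 65058.6875 nT

65058.6875


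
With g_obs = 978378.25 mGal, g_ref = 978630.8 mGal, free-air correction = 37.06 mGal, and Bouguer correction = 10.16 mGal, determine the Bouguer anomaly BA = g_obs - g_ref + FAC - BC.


BA = g_obs - g_ref + FAC - BC
= 978378.25 - 978630.8 + 37.06 - 10.16
= -225.65 mGal

-225.65


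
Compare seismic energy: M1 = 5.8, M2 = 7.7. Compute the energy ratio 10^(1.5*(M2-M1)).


M2 - M1 = 7.7 - 5.8 = 1.9
1.5 * 1.9 = 2.85
ratio = 10^2.85 = 707.95

707.95


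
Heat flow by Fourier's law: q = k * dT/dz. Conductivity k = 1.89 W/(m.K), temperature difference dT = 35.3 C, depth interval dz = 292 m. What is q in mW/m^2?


q = k * dT / dz * 1000
= 1.89 * 35.3 / 292 * 1000
= 0.228483 * 1000
= 228.4829 mW/m^2

228.4829


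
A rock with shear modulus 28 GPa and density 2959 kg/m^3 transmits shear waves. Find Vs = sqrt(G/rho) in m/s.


Convert G to Pa: G = 28e9 Pa
Compute G/rho = 28e9 / 2959 = 9462656.3028
Vs = sqrt(9462656.3028) = 3076.14 m/s

3076.14


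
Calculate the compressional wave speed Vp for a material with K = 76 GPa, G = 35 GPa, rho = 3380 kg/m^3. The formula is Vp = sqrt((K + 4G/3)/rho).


First compute the effective modulus:
K + 4G/3 = 76e9 + 4*35e9/3 = 122666666666.67 Pa
Then divide by density:
122666666666.67 / 3380 = 36291913.215 Pa/(kg/m^3)
Take the square root:
Vp = sqrt(36291913.215) = 6024.28 m/s

6024.28


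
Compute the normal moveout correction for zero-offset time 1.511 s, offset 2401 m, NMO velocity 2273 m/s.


x/Vnmo = 2401/2273 = 1.056313
(x/Vnmo)^2 = 1.115798
t0^2 = 2.283121
sqrt(2.283121 + 1.115798) = 1.843616
dt = 1.843616 - 1.511 = 0.332616

0.332616


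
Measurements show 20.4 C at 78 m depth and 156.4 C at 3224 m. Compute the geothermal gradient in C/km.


dT = 156.4 - 20.4 = 136.0 C
dz = 3224 - 78 = 3146 m
gradient = dT/dz * 1000 = 136.0/3146 * 1000 = 43.2295 C/km

43.2295


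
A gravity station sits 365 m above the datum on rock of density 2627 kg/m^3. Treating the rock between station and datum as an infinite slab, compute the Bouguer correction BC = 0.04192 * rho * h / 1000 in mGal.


BC = 0.04192 * rho * h / 1000
= 0.04192 * 2627 * 365 / 1000
= 40.1952 mGal

40.1952


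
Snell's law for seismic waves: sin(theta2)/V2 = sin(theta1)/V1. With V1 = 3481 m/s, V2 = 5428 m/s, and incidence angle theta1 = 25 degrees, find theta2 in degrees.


sin(theta1) = sin(25 deg) = 0.422618
sin(theta2) = V2/V1 * sin(theta1) = 5428/3481 * 0.422618 = 0.658998
theta2 = arcsin(0.658998) = 41.2235 degrees

41.2235


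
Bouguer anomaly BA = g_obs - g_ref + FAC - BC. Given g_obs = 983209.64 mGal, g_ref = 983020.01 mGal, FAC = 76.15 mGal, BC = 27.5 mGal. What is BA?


BA = g_obs - g_ref + FAC - BC
= 983209.64 - 983020.01 + 76.15 - 27.5
= 238.28 mGal

238.28


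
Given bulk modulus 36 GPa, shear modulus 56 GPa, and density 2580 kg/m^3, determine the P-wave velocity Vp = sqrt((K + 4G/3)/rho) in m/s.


First compute the effective modulus:
K + 4G/3 = 36e9 + 4*56e9/3 = 110666666666.67 Pa
Then divide by density:
110666666666.67 / 2580 = 42894056.8475 Pa/(kg/m^3)
Take the square root:
Vp = sqrt(42894056.8475) = 6549.36 m/s

6549.36


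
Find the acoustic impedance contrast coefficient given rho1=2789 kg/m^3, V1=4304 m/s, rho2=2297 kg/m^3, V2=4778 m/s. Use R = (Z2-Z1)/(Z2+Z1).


Z1 = 2789 * 4304 = 12003856
Z2 = 2297 * 4778 = 10975066
R = (10975066 - 12003856) / (10975066 + 12003856) = -1028790 / 22978922 = -0.0448

-0.0448


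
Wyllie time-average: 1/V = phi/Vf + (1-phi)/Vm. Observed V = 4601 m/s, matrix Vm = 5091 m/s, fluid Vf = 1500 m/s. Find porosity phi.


1/V - 1/Vm = 1/4601 - 1/5091 = 2.092e-05
1/Vf - 1/Vm = 1/1500 - 1/5091 = 0.00047024
phi = 2.092e-05 / 0.00047024 = 0.0445

0.0445


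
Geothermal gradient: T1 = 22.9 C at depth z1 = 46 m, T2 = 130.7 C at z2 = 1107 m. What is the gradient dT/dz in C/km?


dT = 130.7 - 22.9 = 107.8 C
dz = 1107 - 46 = 1061 m
gradient = dT/dz * 1000 = 107.8/1061 * 1000 = 101.6023 C/km

101.6023


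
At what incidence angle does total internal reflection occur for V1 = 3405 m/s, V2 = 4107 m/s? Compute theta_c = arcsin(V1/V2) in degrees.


V1/V2 = 3405/4107 = 0.829072
theta_c = arcsin(0.829072) = 56.0036 degrees

56.0036


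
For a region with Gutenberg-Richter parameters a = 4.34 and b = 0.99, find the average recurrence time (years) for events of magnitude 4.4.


log10(N) = 4.34 - 0.99*4.4 = -0.016
N = 10^-0.016 = 0.963829
T = 1/N = 1/0.963829 = 1.0375 years

1.0375


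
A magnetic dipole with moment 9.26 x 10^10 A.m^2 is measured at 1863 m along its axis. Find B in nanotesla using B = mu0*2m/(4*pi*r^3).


m = 9.26 x 10^10 = 92600000000 A.m^2
2m = 185200000000 A.m^2
r^3 = 1863^3 = 6466042647
B = (4pi*10^-7) * 185200000000 / (4*pi * 6466042647) * 1e9
= 232729.183778 / 81254688310.45 * 1e9
= 2864.1939 nT

2864.1939


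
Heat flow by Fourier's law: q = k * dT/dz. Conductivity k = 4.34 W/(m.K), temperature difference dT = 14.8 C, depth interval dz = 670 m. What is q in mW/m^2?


q = k * dT / dz * 1000
= 4.34 * 14.8 / 670 * 1000
= 0.095869 * 1000
= 95.8687 mW/m^2

95.8687


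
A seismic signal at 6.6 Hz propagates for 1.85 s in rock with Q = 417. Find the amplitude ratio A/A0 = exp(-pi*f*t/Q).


pi*f*t/Q = pi*6.6*1.85/417 = 0.091988
A/A0 = exp(-0.091988) = 0.912116

0.912116


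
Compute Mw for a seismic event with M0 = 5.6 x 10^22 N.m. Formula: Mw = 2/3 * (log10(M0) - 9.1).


log10(M0) = log10(5.6 x 10^22) = 22.7482
Mw = 2/3 * (22.7482 - 9.1)
= 2/3 * 13.6482
= 9.1

9.1


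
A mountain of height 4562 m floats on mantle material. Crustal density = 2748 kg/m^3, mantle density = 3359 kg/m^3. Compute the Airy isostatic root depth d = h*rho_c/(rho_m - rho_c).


rho_m - rho_c = 3359 - 2748 = 611
d = 4562 * 2748 / 611
= 12536376 / 611
= 20517.8 m

20517.8


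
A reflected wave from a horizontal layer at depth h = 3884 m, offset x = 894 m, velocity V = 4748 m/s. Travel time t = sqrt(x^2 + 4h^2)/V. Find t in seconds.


x^2 + 4h^2 = 894^2 + 4*3884^2 = 799236 + 60341824 = 61141060
sqrt(61141060) = 7819.2749
t = 7819.2749 / 4748 = 1.6469 s

1.6469


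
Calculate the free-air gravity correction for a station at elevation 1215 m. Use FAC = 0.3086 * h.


FAC = 0.3086 * h
= 0.3086 * 1215
= 374.949 mGal

374.949


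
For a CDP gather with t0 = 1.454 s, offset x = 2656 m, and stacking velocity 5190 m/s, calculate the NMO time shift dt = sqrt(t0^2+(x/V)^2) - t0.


x/Vnmo = 2656/5190 = 0.511753
(x/Vnmo)^2 = 0.261892
t0^2 = 2.114116
sqrt(2.114116 + 0.261892) = 1.54143
dt = 1.54143 - 1.454 = 0.08743

0.08743


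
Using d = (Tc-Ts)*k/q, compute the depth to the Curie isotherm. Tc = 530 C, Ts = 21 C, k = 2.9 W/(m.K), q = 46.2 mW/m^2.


T_Curie - T_surf = 530 - 21 = 509 C
Convert q to W/m^2: 46.2 mW/m^2 = 0.0462 W/m^2
d = 509 * 2.9 / 0.0462 = 31950.22 m

31950.22


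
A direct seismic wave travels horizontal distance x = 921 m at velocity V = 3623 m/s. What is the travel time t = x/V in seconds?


t = x / V
= 921 / 3623
= 0.2542 s

0.2542


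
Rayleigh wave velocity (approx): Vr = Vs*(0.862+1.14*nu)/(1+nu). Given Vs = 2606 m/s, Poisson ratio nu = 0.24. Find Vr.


Numerator factor = 0.862 + 1.14*0.24 = 1.1356
Denominator = 1 + 0.24 = 1.24
Vr = 2606 * 1.1356 / 1.24 = 2386.59 m/s

2386.59


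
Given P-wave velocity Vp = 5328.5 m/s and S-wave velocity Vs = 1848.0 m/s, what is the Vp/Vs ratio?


Vp/Vs = 5328.5 / 1848.0
= 2.8834

2.8834


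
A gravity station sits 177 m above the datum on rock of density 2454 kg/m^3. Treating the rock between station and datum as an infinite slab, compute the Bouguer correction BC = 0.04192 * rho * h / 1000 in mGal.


BC = 0.04192 * rho * h / 1000
= 0.04192 * 2454 * 177 / 1000
= 18.2083 mGal

18.2083


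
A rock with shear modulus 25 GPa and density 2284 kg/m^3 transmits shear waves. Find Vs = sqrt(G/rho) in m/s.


Convert G to Pa: G = 25e9 Pa
Compute G/rho = 25e9 / 2284 = 10945709.282
Vs = sqrt(10945709.282) = 3308.43 m/s

3308.43


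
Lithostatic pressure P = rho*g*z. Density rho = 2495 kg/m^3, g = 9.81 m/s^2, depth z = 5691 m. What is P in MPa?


P = rho * g * z / 1e6
= 2495 * 9.81 * 5691 / 1e6
= 139292631.45 / 1e6
= 139.2926 MPa

139.2926


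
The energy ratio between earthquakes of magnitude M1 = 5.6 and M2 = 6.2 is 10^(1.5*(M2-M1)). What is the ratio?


M2 - M1 = 6.2 - 5.6 = 0.6
1.5 * 0.6 = 0.9
ratio = 10^0.9 = 7.94

7.94


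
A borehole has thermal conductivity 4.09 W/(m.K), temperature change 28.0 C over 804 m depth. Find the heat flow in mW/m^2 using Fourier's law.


q = k * dT / dz * 1000
= 4.09 * 28.0 / 804 * 1000
= 0.142438 * 1000
= 142.4378 mW/m^2

142.4378


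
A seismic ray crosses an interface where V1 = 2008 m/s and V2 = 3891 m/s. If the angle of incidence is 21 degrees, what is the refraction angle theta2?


sin(theta1) = sin(21 deg) = 0.358368
sin(theta2) = V2/V1 * sin(theta1) = 3891/2008 * 0.358368 = 0.694427
theta2 = arcsin(0.694427) = 43.9816 degrees

43.9816


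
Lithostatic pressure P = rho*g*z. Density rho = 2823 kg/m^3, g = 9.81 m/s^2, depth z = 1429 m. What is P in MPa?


P = rho * g * z / 1e6
= 2823 * 9.81 * 1429 / 1e6
= 39574197.27 / 1e6
= 39.5742 MPa

39.5742


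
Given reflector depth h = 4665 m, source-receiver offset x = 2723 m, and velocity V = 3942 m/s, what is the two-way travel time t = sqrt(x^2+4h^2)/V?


x^2 + 4h^2 = 2723^2 + 4*4665^2 = 7414729 + 87048900 = 94463629
sqrt(94463629) = 9719.2401
t = 9719.2401 / 3942 = 2.4656 s

2.4656


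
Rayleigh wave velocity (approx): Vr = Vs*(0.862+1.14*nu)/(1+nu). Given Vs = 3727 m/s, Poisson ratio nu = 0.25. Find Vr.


Numerator factor = 0.862 + 1.14*0.25 = 1.147
Denominator = 1 + 0.25 = 1.25
Vr = 3727 * 1.147 / 1.25 = 3419.9 m/s

3419.9


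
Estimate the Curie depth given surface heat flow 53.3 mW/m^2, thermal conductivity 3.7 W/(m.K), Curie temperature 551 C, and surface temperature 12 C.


T_Curie - T_surf = 551 - 12 = 539 C
Convert q to W/m^2: 53.3 mW/m^2 = 0.0533 W/m^2
d = 539 * 3.7 / 0.0533 = 37416.51 m

37416.51


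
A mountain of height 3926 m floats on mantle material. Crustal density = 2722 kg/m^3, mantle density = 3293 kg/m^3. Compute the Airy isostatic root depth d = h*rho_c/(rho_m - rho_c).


rho_m - rho_c = 3293 - 2722 = 571
d = 3926 * 2722 / 571
= 10686572 / 571
= 18715.54 m

18715.54


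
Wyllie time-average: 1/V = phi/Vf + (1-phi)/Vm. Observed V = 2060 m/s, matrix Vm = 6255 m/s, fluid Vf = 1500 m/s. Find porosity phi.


1/V - 1/Vm = 1/2060 - 1/6255 = 0.00032556
1/Vf - 1/Vm = 1/1500 - 1/6255 = 0.00050679
phi = 0.00032556 / 0.00050679 = 0.6424

0.6424


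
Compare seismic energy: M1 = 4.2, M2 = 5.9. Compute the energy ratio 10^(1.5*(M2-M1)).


M2 - M1 = 5.9 - 4.2 = 1.7
1.5 * 1.7 = 2.55
ratio = 10^2.55 = 354.81

354.81


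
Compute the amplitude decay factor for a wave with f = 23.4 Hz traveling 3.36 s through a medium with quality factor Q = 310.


pi*f*t/Q = pi*23.4*3.36/310 = 0.796789
A/A0 = exp(-0.796789) = 0.450774

0.450774


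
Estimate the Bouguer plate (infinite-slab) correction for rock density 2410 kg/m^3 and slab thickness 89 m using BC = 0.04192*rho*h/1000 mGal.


BC = 0.04192 * rho * h / 1000
= 0.04192 * 2410 * 89 / 1000
= 8.9914 mGal

8.9914


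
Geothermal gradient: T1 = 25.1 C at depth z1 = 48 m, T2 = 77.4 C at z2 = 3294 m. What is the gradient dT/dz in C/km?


dT = 77.4 - 25.1 = 52.3 C
dz = 3294 - 48 = 3246 m
gradient = dT/dz * 1000 = 52.3/3246 * 1000 = 16.1121 C/km

16.1121


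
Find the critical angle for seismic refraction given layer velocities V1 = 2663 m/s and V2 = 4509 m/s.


V1/V2 = 2663/4509 = 0.590597
theta_c = arcsin(0.590597) = 36.1994 degrees

36.1994


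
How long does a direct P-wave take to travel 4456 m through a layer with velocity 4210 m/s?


t = x / V
= 4456 / 4210
= 1.0584 s

1.0584


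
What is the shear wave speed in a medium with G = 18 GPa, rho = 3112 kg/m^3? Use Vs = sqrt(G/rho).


Convert G to Pa: G = 18e9 Pa
Compute G/rho = 18e9 / 3112 = 5784061.6967
Vs = sqrt(5784061.6967) = 2405.01 m/s

2405.01


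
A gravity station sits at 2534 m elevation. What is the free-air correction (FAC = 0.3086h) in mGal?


FAC = 0.3086 * h
= 0.3086 * 2534
= 781.9924 mGal

781.9924


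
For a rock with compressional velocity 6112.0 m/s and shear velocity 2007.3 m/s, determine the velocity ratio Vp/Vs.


Vp/Vs = 6112.0 / 2007.3
= 3.0449

3.0449


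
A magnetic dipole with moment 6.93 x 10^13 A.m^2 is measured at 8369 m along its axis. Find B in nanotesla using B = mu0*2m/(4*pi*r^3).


m = 6.93 x 10^13 = 69300000000000 A.m^2
2m = 138600000000000 A.m^2
r^3 = 8369^3 = 586166107409
B = (4pi*10^-7) * 138600000000000 / (4*pi * 586166107409) * 1e9
= 174169896.715018 / 7365980547277.76 * 1e9
= 23645.1747 nT

23645.1747


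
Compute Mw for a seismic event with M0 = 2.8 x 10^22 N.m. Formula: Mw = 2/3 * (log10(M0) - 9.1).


log10(M0) = log10(2.8 x 10^22) = 22.4472
Mw = 2/3 * (22.4472 - 9.1)
= 2/3 * 13.3472
= 8.9

8.9


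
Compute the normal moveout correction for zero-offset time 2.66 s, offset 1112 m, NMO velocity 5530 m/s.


x/Vnmo = 1112/5530 = 0.201085
(x/Vnmo)^2 = 0.040435
t0^2 = 7.0756
sqrt(7.0756 + 0.040435) = 2.66759
dt = 2.66759 - 2.66 = 0.00759

0.00759


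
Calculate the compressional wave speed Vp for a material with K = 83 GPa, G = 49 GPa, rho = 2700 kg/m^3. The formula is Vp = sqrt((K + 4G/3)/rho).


First compute the effective modulus:
K + 4G/3 = 83e9 + 4*49e9/3 = 148333333333.33 Pa
Then divide by density:
148333333333.33 / 2700 = 54938271.6049 Pa/(kg/m^3)
Take the square root:
Vp = sqrt(54938271.6049) = 7412.04 m/s

7412.04


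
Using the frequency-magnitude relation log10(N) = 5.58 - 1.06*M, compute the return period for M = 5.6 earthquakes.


log10(N) = 5.58 - 1.06*5.6 = -0.356
N = 10^-0.356 = 0.440555
T = 1/N = 1/0.440555 = 2.2699 years

2.2699


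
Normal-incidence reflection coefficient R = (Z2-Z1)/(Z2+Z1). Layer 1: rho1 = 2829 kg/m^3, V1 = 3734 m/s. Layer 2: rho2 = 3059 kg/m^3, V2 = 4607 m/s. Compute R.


Z1 = 2829 * 3734 = 10563486
Z2 = 3059 * 4607 = 14092813
R = (14092813 - 10563486) / (14092813 + 10563486) = 3529327 / 24656299 = 0.1431

0.1431


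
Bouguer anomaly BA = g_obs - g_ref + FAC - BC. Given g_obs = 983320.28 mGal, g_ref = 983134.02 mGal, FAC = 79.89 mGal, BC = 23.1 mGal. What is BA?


BA = g_obs - g_ref + FAC - BC
= 983320.28 - 983134.02 + 79.89 - 23.1
= 243.05 mGal

243.05


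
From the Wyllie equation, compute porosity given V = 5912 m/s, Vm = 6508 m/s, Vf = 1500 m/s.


1/V - 1/Vm = 1/5912 - 1/6508 = 1.549e-05
1/Vf - 1/Vm = 1/1500 - 1/6508 = 0.00051301
phi = 1.549e-05 / 0.00051301 = 0.0302

0.0302


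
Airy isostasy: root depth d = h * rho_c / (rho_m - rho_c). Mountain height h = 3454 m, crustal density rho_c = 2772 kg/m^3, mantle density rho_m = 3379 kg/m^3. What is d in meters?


rho_m - rho_c = 3379 - 2772 = 607
d = 3454 * 2772 / 607
= 9574488 / 607
= 15773.46 m

15773.46


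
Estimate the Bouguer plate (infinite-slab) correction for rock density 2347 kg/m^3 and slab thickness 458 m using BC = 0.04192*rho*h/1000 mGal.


BC = 0.04192 * rho * h / 1000
= 0.04192 * 2347 * 458 / 1000
= 45.0609 mGal

45.0609


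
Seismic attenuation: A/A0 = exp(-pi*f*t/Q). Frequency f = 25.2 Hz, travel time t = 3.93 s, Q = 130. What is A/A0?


pi*f*t/Q = pi*25.2*3.93/130 = 2.393314
A/A0 = exp(-2.393314) = 0.091327

0.091327


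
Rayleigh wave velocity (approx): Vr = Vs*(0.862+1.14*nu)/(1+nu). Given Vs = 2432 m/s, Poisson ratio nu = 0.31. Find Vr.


Numerator factor = 0.862 + 1.14*0.31 = 1.2154
Denominator = 1 + 0.31 = 1.31
Vr = 2432 * 1.2154 / 1.31 = 2256.38 m/s

2256.38


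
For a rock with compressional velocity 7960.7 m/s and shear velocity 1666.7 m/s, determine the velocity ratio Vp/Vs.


Vp/Vs = 7960.7 / 1666.7
= 4.7763

4.7763


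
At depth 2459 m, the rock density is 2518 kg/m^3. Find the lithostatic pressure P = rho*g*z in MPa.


P = rho * g * z / 1e6
= 2518 * 9.81 * 2459 / 1e6
= 60741185.22 / 1e6
= 60.7412 MPa

60.7412


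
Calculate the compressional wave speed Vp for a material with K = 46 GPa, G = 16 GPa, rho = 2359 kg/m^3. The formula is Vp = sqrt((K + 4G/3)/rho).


First compute the effective modulus:
K + 4G/3 = 46e9 + 4*16e9/3 = 67333333333.33 Pa
Then divide by density:
67333333333.33 / 2359 = 28543168.009 Pa/(kg/m^3)
Take the square root:
Vp = sqrt(28543168.009) = 5342.58 m/s

5342.58


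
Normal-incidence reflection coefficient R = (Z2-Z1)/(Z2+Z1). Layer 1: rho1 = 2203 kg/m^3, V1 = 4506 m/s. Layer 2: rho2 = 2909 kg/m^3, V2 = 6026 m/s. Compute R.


Z1 = 2203 * 4506 = 9926718
Z2 = 2909 * 6026 = 17529634
R = (17529634 - 9926718) / (17529634 + 9926718) = 7602916 / 27456352 = 0.2769

0.2769


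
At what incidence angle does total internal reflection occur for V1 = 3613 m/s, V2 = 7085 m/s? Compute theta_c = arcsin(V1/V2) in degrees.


V1/V2 = 3613/7085 = 0.509951
theta_c = arcsin(0.509951) = 30.6605 degrees

30.6605


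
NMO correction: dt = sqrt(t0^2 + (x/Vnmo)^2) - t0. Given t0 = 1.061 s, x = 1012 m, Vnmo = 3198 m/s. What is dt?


x/Vnmo = 1012/3198 = 0.316448
(x/Vnmo)^2 = 0.100139
t0^2 = 1.125721
sqrt(1.125721 + 0.100139) = 1.107186
dt = 1.107186 - 1.061 = 0.046186

0.046186


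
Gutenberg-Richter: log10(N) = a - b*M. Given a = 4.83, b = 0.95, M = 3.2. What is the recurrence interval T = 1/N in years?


log10(N) = 4.83 - 0.95*3.2 = 1.79
N = 10^1.79 = 61.6595
T = 1/N = 1/61.6595 = 0.0162 years

0.0162


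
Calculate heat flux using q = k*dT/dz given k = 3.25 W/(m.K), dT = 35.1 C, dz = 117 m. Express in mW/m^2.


q = k * dT / dz * 1000
= 3.25 * 35.1 / 117 * 1000
= 0.975 * 1000
= 975.0 mW/m^2

975.0


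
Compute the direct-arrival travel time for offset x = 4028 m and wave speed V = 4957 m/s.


t = x / V
= 4028 / 4957
= 0.8126 s

0.8126


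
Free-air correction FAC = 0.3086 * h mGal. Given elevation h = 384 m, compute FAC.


FAC = 0.3086 * h
= 0.3086 * 384
= 118.5024 mGal

118.5024


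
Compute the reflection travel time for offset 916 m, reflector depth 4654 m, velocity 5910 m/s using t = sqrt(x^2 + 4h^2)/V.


x^2 + 4h^2 = 916^2 + 4*4654^2 = 839056 + 86638864 = 87477920
sqrt(87477920) = 9352.9632
t = 9352.9632 / 5910 = 1.5826 s

1.5826


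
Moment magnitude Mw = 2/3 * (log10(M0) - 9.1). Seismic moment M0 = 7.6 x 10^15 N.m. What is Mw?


log10(M0) = log10(7.6 x 10^15) = 15.8808
Mw = 2/3 * (15.8808 - 9.1)
= 2/3 * 6.7808
= 4.52

4.52


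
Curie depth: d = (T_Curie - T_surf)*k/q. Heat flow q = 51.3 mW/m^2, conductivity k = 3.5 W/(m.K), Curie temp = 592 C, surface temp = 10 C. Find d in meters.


T_Curie - T_surf = 592 - 10 = 582 C
Convert q to W/m^2: 51.3 mW/m^2 = 0.0513 W/m^2
d = 582 * 3.5 / 0.0513 = 39707.6 m

39707.6


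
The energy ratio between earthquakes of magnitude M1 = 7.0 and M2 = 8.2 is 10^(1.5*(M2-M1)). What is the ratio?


M2 - M1 = 8.2 - 7.0 = 1.2
1.5 * 1.2 = 1.8
ratio = 10^1.8 = 63.1

63.1


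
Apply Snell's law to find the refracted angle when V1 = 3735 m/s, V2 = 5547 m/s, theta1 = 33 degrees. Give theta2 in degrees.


sin(theta1) = sin(33 deg) = 0.544639
sin(theta2) = V2/V1 * sin(theta1) = 5547/3735 * 0.544639 = 0.808866
theta2 = arcsin(0.808866) = 53.9852 degrees

53.9852


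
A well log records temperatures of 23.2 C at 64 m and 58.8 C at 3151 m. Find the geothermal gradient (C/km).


dT = 58.8 - 23.2 = 35.6 C
dz = 3151 - 64 = 3087 m
gradient = dT/dz * 1000 = 35.6/3087 * 1000 = 11.5322 C/km

11.5322


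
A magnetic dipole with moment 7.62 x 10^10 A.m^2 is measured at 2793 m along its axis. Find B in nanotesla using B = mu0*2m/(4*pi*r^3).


m = 7.62 x 10^10 = 76200000000 A.m^2
2m = 152400000000 A.m^2
r^3 = 2793^3 = 21787771257
B = (4pi*10^-7) * 152400000000 / (4*pi * 21787771257) * 1e9
= 191511.488163 / 273793208476.34 * 1e9
= 699.4749 nT

699.4749


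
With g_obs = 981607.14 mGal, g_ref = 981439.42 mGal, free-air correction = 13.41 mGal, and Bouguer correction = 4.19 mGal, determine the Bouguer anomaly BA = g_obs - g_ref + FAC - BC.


BA = g_obs - g_ref + FAC - BC
= 981607.14 - 981439.42 + 13.41 - 4.19
= 176.94 mGal

176.94


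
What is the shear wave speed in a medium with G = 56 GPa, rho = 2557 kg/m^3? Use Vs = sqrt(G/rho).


Convert G to Pa: G = 56e9 Pa
Compute G/rho = 56e9 / 2557 = 21900664.8416
Vs = sqrt(21900664.8416) = 4679.81 m/s

4679.81


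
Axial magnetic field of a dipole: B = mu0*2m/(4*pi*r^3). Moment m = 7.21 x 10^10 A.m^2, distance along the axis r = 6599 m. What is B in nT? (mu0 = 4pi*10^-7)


m = 7.21 x 10^10 = 72100000000 A.m^2
2m = 144200000000 A.m^2
r^3 = 6599^3 = 287365339799
B = (4pi*10^-7) * 144200000000 / (4*pi * 287365339799) * 1e9
= 181207.064259 / 3611139361635.49 * 1e9
= 50.18 nT

50.18


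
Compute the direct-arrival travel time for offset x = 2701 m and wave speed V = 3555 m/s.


t = x / V
= 2701 / 3555
= 0.7598 s

0.7598


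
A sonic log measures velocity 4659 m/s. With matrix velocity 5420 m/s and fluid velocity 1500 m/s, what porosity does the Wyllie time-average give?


1/V - 1/Vm = 1/4659 - 1/5420 = 3.014e-05
1/Vf - 1/Vm = 1/1500 - 1/5420 = 0.00048216
phi = 3.014e-05 / 0.00048216 = 0.0625

0.0625


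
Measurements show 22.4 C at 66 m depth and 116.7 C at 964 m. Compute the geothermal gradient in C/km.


dT = 116.7 - 22.4 = 94.3 C
dz = 964 - 66 = 898 m
gradient = dT/dz * 1000 = 94.3/898 * 1000 = 105.0111 C/km

105.0111


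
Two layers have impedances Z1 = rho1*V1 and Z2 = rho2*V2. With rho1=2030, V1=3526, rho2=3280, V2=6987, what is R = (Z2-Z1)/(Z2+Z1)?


Z1 = 2030 * 3526 = 7157780
Z2 = 3280 * 6987 = 22917360
R = (22917360 - 7157780) / (22917360 + 7157780) = 15759580 / 30075140 = 0.524

0.524


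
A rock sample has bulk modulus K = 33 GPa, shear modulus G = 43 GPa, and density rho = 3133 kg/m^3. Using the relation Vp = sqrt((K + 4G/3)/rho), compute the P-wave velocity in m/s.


First compute the effective modulus:
K + 4G/3 = 33e9 + 4*43e9/3 = 90333333333.33 Pa
Then divide by density:
90333333333.33 / 3133 = 28832854.559 Pa/(kg/m^3)
Take the square root:
Vp = sqrt(28832854.559) = 5369.62 m/s

5369.62


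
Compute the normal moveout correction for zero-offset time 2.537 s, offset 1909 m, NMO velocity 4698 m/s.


x/Vnmo = 1909/4698 = 0.406343
(x/Vnmo)^2 = 0.165115
t0^2 = 6.436369
sqrt(6.436369 + 0.165115) = 2.569335
dt = 2.569335 - 2.537 = 0.032335

0.032335


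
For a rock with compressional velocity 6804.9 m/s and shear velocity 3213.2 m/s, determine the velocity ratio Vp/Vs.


Vp/Vs = 6804.9 / 3213.2
= 2.1178

2.1178


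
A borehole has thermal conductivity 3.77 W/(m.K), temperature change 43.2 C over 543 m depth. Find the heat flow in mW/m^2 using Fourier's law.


q = k * dT / dz * 1000
= 3.77 * 43.2 / 543 * 1000
= 0.299934 * 1000
= 299.9337 mW/m^2

299.9337


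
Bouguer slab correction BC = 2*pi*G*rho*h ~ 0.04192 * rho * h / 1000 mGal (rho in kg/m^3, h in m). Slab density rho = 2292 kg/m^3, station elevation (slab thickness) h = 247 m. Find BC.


BC = 0.04192 * rho * h / 1000
= 0.04192 * 2292 * 247 / 1000
= 23.7319 mGal

23.7319


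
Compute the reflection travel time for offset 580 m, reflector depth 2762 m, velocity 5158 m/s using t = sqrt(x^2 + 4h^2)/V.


x^2 + 4h^2 = 580^2 + 4*2762^2 = 336400 + 30514576 = 30850976
sqrt(30850976) = 5554.3655
t = 5554.3655 / 5158 = 1.0768 s

1.0768
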